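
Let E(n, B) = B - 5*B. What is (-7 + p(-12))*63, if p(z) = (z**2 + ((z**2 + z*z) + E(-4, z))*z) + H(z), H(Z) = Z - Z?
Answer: -245385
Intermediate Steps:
E(n, B) = -4*B
H(Z) = 0
p(z) = z**2 + z*(-4*z + 2*z**2) (p(z) = (z**2 + ((z**2 + z*z) - 4*z)*z) + 0 = (z**2 + ((z**2 + z**2) - 4*z)*z) + 0 = (z**2 + (2*z**2 - 4*z)*z) + 0 = (z**2 + (-4*z + 2*z**2)*z) + 0 = (z**2 + z*(-4*z + 2*z**2)) + 0 = z**2 + z*(-4*z + 2*z**2))
(-7 + p(-12))*63 = (-7 + (-12)**2*(-3 + 2*(-12)))*63 = (-7 + 144*(-3 - 24))*63 = (-7 + 144*(-27))*63 = (-7 - 3888)*63 = -3895*63 = -245385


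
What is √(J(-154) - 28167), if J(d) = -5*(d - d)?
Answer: I*√28167 ≈ 167.83*I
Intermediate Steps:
J(d) = 0 (J(d) = -5*0 = 0)
√(J(-154) - 28167) = √(0 - 28167) = √(-28167) = I*√28167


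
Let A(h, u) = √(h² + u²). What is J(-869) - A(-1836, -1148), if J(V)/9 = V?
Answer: -7821 - 20*√11722 ≈ -9986.4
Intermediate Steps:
J(V) = 9*V
J(-869) - A(-1836, -1148) = 9*(-869) - √((-1836)² + (-1148)²) = -7821 - √(3370896 + 1317904) = -7821 - √4688800 = -7821 - 20*√11722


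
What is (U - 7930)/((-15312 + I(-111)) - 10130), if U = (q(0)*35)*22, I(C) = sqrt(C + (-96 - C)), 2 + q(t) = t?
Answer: 12046787/32364773 + 1894*I*sqrt(6)/32364773 ≈ 0.37222 + 0.00014335*I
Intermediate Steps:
q(t) = -2 + t
I(C) = 4*I*sqrt(6) (I(C) = sqrt(-96) = 4*I*sqrt(6))
U = -1540 (U = ((-2 + 0)*35)*22 = -2*35*22 = -70*22 = -1540)
(U - 7930)/((-15312 + I(-111)) - 10130) = (-1540 - 7930)/((-15312 + 4*I*sqrt(6)) - 10130) = -9470/(-25442 + 4*I*sqrt(6))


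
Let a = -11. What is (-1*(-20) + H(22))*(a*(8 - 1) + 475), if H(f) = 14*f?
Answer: 130544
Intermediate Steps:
(-1*(-20) + H(22))*(a*(8 - 1) + 475) = (-1*(-20) + 14*22)*(-11*(8 - 1) + 475) = (20 + 308)*(-11*7 + 475) = 328*(-77 + 475) = 328*398 = 130544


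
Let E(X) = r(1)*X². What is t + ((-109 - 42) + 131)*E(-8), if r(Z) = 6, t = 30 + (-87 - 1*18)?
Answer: -7755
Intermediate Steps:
t = -75 (t = 30 + (-87 - 18) = 30 - 105 = -75)
E(X) = 6*X²
t + ((-109 - 42) + 131)*E(-8) = -75 + ((-109 - 42) + 131)*(6*(-8)²) = -75 + (-151 + 131)*(6*64) = -75 - 20*384 = -75 - 7680 = -7755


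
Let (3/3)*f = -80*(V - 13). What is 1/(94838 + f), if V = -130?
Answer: 1/106278 ≈ 9.4093e-6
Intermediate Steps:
f = 11440 (f = -80*(-130 - 13) = -80*(-143) = 11440)
1/(94838 + f) = 1/(94838 + 11440) = 1/106278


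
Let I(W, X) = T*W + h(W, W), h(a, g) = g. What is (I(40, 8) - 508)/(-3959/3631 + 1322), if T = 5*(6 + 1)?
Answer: 3384092/4796223 ≈ 0.70557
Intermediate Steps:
T = 35 (T = 5*7 = 35)
I(W, X) = 36*W (I(W, X) = 35*W + W = 36*W)
(I(40, 8) - 508)/(-3959/3631 + 1322) = (36*40 - 508)/(-3959/3631 + 1322) = (1440 - 508)/(-3959*1/3631 + 1322) = 932/(-3959/3631 + 1322) = 932/(4796223/3631) = 932*(3631/4796223) = 3384092/4796223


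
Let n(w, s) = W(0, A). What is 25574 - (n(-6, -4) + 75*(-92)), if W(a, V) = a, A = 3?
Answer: 32474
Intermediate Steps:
n(w, s) = 0
25574 - (n(-6, -4) + 75*(-92)) = 25574 - (0 + 75*(-92)) = 25574 - (0 - 6900) = 25574 - 1*(-6900) = 25574 + 6900 = 32474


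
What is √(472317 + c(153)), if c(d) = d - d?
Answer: √472317 ≈ 687.25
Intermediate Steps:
c(d) = 0
√(472317 + c(153)) = √(472317 + 0) = √472317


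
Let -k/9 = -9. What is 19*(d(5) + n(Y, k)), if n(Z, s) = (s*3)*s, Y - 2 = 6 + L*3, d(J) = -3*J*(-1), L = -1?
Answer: 374262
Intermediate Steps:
d(J) = 3*J
k = 81 (k = -9*(-9) = 81)
Y = 5 (Y = 2 + (6 - 1*3) = 2 + (6 - 3) = 2 + 3 = 5)
n(Z, s) = 3*s² (n(Z, s) = (3*s)*s = 3*s²)
19*(d(5) + n(Y, k)) = 19*(3*5 + 3*81²) = 19*(15 + 3*6561) = 19*(15 + 19683) = 19*19698 = 374262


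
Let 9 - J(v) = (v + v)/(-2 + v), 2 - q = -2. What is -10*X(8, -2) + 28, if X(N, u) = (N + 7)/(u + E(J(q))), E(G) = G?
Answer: -22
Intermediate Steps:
q = 4 (q = 2 - 1*(-2) = 2 + 2 = 4)
J(v) = 9 - 2*v/(-2 + v) (J(v) = 9 - (v + v)/(-2 + v) = 9 - 2*v/(-2 + v))
X(N, u) = (7 + N)/(5 + u) (X(N, u) = (N + 7)/(u + (-18 + 7*4)/(-2 + 4)) = (7 + N)/(u + (-18 + 28)/2) = (7 + N)/(u + (½)*10) = (7 + N)/(u + 5) = (7 + N)/(5 + u))
-10*X(8, -2) + 28 = -10*(7 + 8)/(5 - 2) + 28 = -10*15/3 + 28 = -10*5 + 28 = -50 + 28 = -22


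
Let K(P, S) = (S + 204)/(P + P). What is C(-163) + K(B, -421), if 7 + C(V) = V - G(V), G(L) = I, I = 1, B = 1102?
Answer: -377101/2204 ≈ -171.10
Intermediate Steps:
G(L) = 1
C(V) = -8 + V (C(V) = -7 + (V - 1*1) = -7 + (V - 1) = -7 + (-1 + V) = -8 + V)
K(P, S) = (204 + S)/(2*P) (K(P, S) = (204 + S)/((2*P)) = (204 + S)*(1/(2*P)) = (204 + S)/(2*P))
C(-163) + K(B, -421) = (-8 - 163) + (½)*(204 - 421)/1102 = -171 + (½)*(1/1102)*(-217) = -171 - 217/2204 = -377101/2204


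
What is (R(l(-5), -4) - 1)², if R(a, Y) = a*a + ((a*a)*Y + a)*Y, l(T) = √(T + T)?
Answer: 29081 + 1368*I*√10 ≈ 29081.0 + 4326.0*I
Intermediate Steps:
l(T) = √2*√T (l(T) = √(2*T) = √2*√T)
R(a, Y) = a² + Y*(a + Y*a²) (R(a, Y) = a² + (a²*Y + a)*Y = a² + (Y*a² + a)*Y = a² + (a + Y*a²)*Y = a² + Y*(a + Y*a²))
(R(l(-5), -4) - 1)² = ((√2*√(-5))*(-4 + √2*√(-5) + (√2*√(-5))*(-4)²) - 1)² = ((√2*(I*√5))*(-4 + √2*(I*√5) + (√2*(I*√5))*16) - 1)² = ((I*√10)*(-4 + I*√10 + (I*√10)*16) - 1)² = ((I*√10)*(-4 + I*√10 + 16*I*√10) - 1)² = ((I*√10)*(-4 + 17*I*√10) - 1)² = (I*√10*(-4 + 17*I*√10) - 1)² = (-1 + I*√10*(-4 + 17*I*√10))²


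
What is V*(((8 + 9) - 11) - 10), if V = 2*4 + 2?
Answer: -40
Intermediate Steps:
V = 10 (V = 8 + 2 = 10)
V*(((8 + 9) - 11) - 10) = 10*(((8 + 9) - 11) - 10) = 10*((17 - 11) - 10) = 10*(6 - 10) = 10*(-4) = -40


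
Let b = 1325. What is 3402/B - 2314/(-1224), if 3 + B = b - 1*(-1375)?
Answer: 1734151/550188 ≈ 3.1519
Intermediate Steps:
B = 2697 (B = -3 + (1325 - 1*(-1375)) = -3 + (1325 + 1375) = -3 + 2700 = 2697)
3402/B - 2314/(-1224) = 3402/2697 - 2314/(-1224) = 3402*(1/2697) - 2314*(-1/1224) = 1134/899 + 1157/612 = 1734151/550188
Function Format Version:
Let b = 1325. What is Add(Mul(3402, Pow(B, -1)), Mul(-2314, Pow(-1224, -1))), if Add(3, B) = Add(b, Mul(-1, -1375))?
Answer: Rational(1734151, 550188) ≈ 3.1519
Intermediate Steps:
B = 2697 (B = Add(-3, Add(1325, Mul(-1, -1375))) = Add(-3, Add(1325, 1375)) = Add(-3, 2700) = 2697)
Add(Mul(3402, Pow(B, -1)), Mul(-2314, Pow(-1224, -1))) = Add(Mul(3402, Pow(2697, -1)), Mul(-2314, Pow(-1224, -1))) = Add(Mul(3402, Rational(1, 2697)), Mul(-2314, Rational(-1, 1224))) = Add(Rational(1134, 899), Rational(1157, 612)) = Rational(1734151, 550188)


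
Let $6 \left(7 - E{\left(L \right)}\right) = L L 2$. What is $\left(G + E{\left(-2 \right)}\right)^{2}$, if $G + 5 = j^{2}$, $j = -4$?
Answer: $\frac{2500}{9} \approx 277.78$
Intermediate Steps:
$G = 11$ ($G = -5 + \left(-4\right)^{2} = -5 + 16 = 11$)
$E{\left(L \right)} = 7 - \frac{L^{2}}{3}$ ($E{\left(L \right)} = 7 - \frac{L L 2}{6} = 7 - \frac{L^{2} \cdot 2}{6} = 7 - \frac{2 L^{2}}{6} = 7 - \frac{L^{2}}{3}$)
$\left(G + E{\left(-2 \right)}\right)^{2} = \left(11 + \left(7 - \frac{\left(-2\right)^{2}}{3}\right)\right)^{2} = \left(11 + \left(7 - \frac{4}{3}\right)\right)^{2} = \left(11 + \frac{17}{3}\right)^{2} = \left(\frac{50}{3}\right)^{2} = \frac{2500}{9}$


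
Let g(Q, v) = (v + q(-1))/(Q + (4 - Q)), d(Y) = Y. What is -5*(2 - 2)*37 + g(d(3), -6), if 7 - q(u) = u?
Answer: ½ ≈ 0.50000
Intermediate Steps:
q(u) = 7 - u
g(Q, v) = 2 + v/4 (g(Q, v) = (v + (7 - 1*(-1)))/(Q + (4 - Q)) = (v + (7 + 1))/4 = (v + 8)*(¼) = (8 + v)*(¼) = 2 + v/4)
-5*(2 - 2)*37 + g(d(3), -6) = -5*(2 - 2)*37 + (2 + (¼)*(-6)) = -5*0*37 + (2 - 3/2) = 0*37 + ½ = 0 + ½ = ½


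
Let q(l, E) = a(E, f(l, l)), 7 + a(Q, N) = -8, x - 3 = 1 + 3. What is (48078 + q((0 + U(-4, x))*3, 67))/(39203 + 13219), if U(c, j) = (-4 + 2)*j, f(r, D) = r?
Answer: 16021/17474 ≈ 0.91685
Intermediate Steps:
x = 7 (x = 3 + (1 + 3) = 3 + 4 = 7)
a(Q, N) = -15 (a(Q, N) = -7 - 8 = -15)
U(c, j) = -2*j
q(l, E) = -15
(48078 + q((0 + U(-4, x))*3, 67))/(39203 + 13219) = (48078 - 15)/(39203 + 13219) = 48063/52422 = 48063*(1/52422) = 16021/17474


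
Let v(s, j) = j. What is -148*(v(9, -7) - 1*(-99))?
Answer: -13616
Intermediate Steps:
-148*(v(9, -7) - 1*(-99)) = -148*(-7 - 1*(-99)) = -148*(-7 + 99) = -148*92 = -13616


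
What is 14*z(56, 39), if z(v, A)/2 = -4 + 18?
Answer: 392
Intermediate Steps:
z(v, A) = 28 (z(v, A) = 2*(-4 + 18) = 2*14 = 28)
14*z(56, 39) = 14*28 = 392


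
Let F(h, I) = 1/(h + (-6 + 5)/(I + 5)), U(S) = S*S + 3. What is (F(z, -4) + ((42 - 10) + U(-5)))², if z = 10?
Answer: 292681/81 ≈ 3613.3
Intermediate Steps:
U(S) = 3 + S² (U(S) = S² + 3 = 3 + S²)
F(h, I) = 1/(h - 1/(5 + I))
(F(z, -4) + ((42 - 10) + U(-5)))² = ((5 - 4)/(-1 + 5*10 - 4*10) + ((42 - 10) + (3 + (-5)²)))² = (1/(-1 + 50 - 40) + (32 + (3 + 25)))² = (1/9 + (32 + 28))² = ((⅑)*1 + 60)² = (⅑ + 60)² = (541/9)² = 292681/81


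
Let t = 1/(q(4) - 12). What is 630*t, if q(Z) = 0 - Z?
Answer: -315/8 ≈ -39.375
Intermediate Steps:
q(Z) = -Z
t = -1/16 (t = 1/(-1*4 - 12) = 1/(-4 - 12) = 1/(-16) = -1/16 ≈ -0.062500)
630*t = 630*(-1/16) = -315/8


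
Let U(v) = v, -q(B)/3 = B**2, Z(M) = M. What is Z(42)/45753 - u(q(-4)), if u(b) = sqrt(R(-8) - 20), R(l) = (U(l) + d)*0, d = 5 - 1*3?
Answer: 14/15251 - 2*I*sqrt(5) ≈ 0.00091797 - 4.4721*I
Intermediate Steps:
d = 2 (d = 5 - 3 = 2)
q(B) = -3*B**2
R(l) = 0 (R(l) = (l + 2)*0 = (2 + l)*0 = 0)
u(b) = 2*I*sqrt(5) (u(b) = sqrt(0 - 20) = sqrt(-20) = 2*I*sqrt(5))
Z(42)/45753 - u(q(-4)) = 42/45753 - 2*I*sqrt(5) = 42*(1/45753) - 2*I*sqrt(5) = 14/15251 - 2*I*sqrt(5)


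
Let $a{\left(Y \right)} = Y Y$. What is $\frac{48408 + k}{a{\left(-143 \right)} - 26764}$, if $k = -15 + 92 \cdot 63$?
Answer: $- \frac{18063}{2105} \approx -8.581$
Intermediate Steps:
$a{\left(Y \right)} = Y^{2}$
$k = 5781$ ($k = -15 + 5796 = 5781$)
$\frac{48408 + k}{a{\left(-143 \right)} - 26764} = \frac{48408 + 5781}{\left(-143\right)^{2} - 26764} = \frac{54189}{20449 - 26764} = \frac{54189}{-6315} = 54189 \left(- \frac{1}{6315}\right) = - \frac{18063}{2105}$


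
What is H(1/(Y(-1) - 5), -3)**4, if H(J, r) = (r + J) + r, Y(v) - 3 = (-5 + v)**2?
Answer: 1698181681/1336336 ≈ 1270.8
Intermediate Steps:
Y(v) = 3 + (-5 + v)**2
H(J, r) = J + 2*r (H(J, r) = (J + r) + r = J + 2*r)
H(1/(Y(-1) - 5), -3)**4 = (1/((3 + (-5 - 1)**2) - 5) + 2*(-3))**4 = (1/((3 + (-6)**2) - 5) - 6)**4 = (1/((3 + 36) - 5) - 6)**4 = (1/(39 - 5) - 6)**4 = (1/34 - 6)**4 = (-203/34)**4 = 1698181681/1336336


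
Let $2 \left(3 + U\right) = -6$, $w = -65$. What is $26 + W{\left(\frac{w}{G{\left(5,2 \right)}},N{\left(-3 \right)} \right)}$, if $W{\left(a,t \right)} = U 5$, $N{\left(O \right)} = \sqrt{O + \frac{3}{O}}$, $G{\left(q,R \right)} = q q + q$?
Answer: $-4$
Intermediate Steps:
$G{\left(q,R \right)} = q + q^{2}$ ($G{\left(q,R \right)} = q^{2} + q = q + q^{2}$)
$U = -6$ ($U = -3 + \frac{1}{2} \left(-6\right) = -3 - 3 = -6$)
$W{\left(a,t \right)} = -30$ ($W{\left(a,t \right)} = \left(-6\right) 5 = -30$)
$26 + W{\left(\frac{w}{G{\left(5,2 \right)}},N{\left(-3 \right)} \right)} = 26 - 30 = -4$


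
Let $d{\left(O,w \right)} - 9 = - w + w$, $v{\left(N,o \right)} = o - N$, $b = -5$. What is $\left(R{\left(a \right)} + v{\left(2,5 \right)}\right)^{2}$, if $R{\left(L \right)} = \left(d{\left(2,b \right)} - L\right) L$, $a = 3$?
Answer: $441$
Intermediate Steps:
$d{\left(O,w \right)} = 9$ ($d{\left(O,w \right)} = 9 + \left(- w + w\right) = 9 + 0 = 9$)
$R{\left(L \right)} = L \left(9 - L\right)$ ($R{\left(L \right)} = \left(9 - L\right) L = L \left(9 - L\right)$)
$\left(R{\left(a \right)} + v{\left(2,5 \right)}\right)^{2} = \left(3 \left(9 - 3\right) + \left(5 - 2\right)\right)^{2} = \left(3 \cdot 6 + 3\right)^{2} = \left(18 + 3\right)^{2} = 21^{2} = 441$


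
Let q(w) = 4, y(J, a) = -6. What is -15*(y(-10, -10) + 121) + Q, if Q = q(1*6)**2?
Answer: -1709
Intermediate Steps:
Q = 16 (Q = 4**2 = 16)
-15*(y(-10, -10) + 121) + Q = -15*(-6 + 121) + 16 = -15*115 + 16 = -1725 + 16 = -1709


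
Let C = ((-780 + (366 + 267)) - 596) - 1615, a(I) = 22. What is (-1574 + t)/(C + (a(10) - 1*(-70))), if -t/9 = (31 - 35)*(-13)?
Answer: 1021/1133 ≈ 0.90115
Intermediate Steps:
t = -468 (t = -9*(31 - 35)*(-13) = -(-36)*(-13) = -9*52 = -468)
C = -2358 (C = ((-780 + 633) - 596) - 1615 = (-147 - 596) - 1615 = -743 - 1615 = -2358)
(-1574 + t)/(C + (a(10) - 1*(-70))) = (-1574 - 468)/(-2358 + (22 - 1*(-70))) = -2042/(-2358 + (22 + 70)) = -2042/(-2358 + 92) = -2042/(-2266) = -2042*(-1/2266) = 1021/1133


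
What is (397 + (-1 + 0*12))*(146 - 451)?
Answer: -120780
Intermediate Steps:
(397 + (-1 + 0*12))*(146 - 451) = (397 + (-1 + 0))*(-305) = (397 - 1)*(-305) = 396*(-305) = -120780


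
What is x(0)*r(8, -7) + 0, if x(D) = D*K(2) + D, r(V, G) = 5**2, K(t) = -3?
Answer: 0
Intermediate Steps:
r(V, G) = 25
x(D) = -2*D (x(D) = D*(-3) + D = -3*D + D = -2*D)
x(0)*r(8, -7) + 0 = -2*0*25 + 0 = 0*25 + 0 = 0 + 0 = 0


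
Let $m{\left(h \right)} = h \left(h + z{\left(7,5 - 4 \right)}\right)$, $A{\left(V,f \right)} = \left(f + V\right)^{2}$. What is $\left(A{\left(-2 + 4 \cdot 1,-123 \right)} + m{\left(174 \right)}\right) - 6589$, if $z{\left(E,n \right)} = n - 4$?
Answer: $37806$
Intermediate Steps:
$A{\left(V,f \right)} = \left(V + f\right)^{2}$
$z{\left(E,n \right)} = -4 + n$
$m{\left(h \right)} = h \left(-3 + h\right)$ ($m{\left(h \right)} = h \left(h + \left(-4 + \left(5 - 4\right)\right)\right) = h \left(h + \left(-4 + 1\right)\right) = h \left(h - 3\right) = h \left(-3 + h\right)$)
$\left(A{\left(-2 + 4 \cdot 1,-123 \right)} + m{\left(174 \right)}\right) - 6589 = \left(\left(\left(-2 + 4 \cdot 1\right) - 123\right)^{2} + 174 \left(-3 + 174\right)\right) - 6589 = \left(\left(\left(-2 + 4\right) - 123\right)^{2} + 174 \cdot 171\right) - 6589 = \left(\left(2 - 123\right)^{2} + 29754\right) - 6589 = \left(\left(-121\right)^{2} + 29754\right) - 6589 = \left(14641 + 29754\right) - 6589 = 44395 - 6589 = 37806$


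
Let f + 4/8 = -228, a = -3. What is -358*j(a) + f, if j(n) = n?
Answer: 1691/2 ≈ 845.50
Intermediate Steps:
f = -457/2 (f = -1/2 - 228 = -457/2 ≈ -228.50)
-358*j(a) + f = -358*(-3) - 457/2 = 1074 - 457/2 = 1691/2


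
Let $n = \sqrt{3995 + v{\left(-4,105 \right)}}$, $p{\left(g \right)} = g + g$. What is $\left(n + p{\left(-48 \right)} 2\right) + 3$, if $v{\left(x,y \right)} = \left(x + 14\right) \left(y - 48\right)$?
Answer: $-189 + \sqrt{4565} \approx -121.44$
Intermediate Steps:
$v{\left(x,y \right)} = \left(-48 + y\right) \left(14 + x\right)$ ($v{\left(x,y \right)} = \left(14 + x\right) \left(-48 + y\right) = \left(-48 + y\right) \left(14 + x\right)$)
$p{\left(g \right)} = 2 g$
$n = \sqrt{4565}$ ($n = \sqrt{3995 - -570} = \sqrt{3995 + \left(-672 + 192 + 1470 - 420\right)} = \sqrt{3995 + 570} = \sqrt{4565} \approx 67.565$)
$\left(n + p{\left(-48 \right)} 2\right) + 3 = \left(\sqrt{4565} + 2 \left(-48\right) 2\right) + 3 = \left(\sqrt{4565} - 192\right) + 3 = \left(-192 + \sqrt{4565}\right) + 3 = -189 + \sqrt{4565}$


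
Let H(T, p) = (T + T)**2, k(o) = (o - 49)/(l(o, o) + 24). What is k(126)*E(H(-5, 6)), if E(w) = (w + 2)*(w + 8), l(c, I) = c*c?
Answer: 70686/1325 ≈ 53.348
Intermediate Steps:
l(c, I) = c**2
k(o) = (-49 + o)/(24 + o**2) (k(o) = (o - 49)/(o**2 + 24) = (-49 + o)/(24 + o**2))
H(T, p) = 4*T**2 (H(T, p) = (2*T)**2 = 4*T**2)
E(w) = (2 + w)*(8 + w)
k(126)*E(H(-5, 6)) = ((-49 + 126)/(24 + 126**2))*(16 + (4*(-5)**2)**2 + 10*(4*(-5)**2)) = (77/(24 + 15876))*(16 + (4*25)**2 + 10*(4*25)) = (77/15900)*(16 + 100**2 + 10*100) = ((1/15900)*77)*(16 + 10000 + 1000) = (77/15900)*11016 = 70686/1325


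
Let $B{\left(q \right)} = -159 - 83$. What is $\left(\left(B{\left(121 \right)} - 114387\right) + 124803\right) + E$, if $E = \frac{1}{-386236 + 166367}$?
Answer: $\frac{2236947205}{219869} \approx 10174.0$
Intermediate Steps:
$B{\left(q \right)} = -242$
$E = - \frac{1}{219869}$ ($E = \frac{1}{-219869} = - \frac{1}{219869} \approx -4.5482 \cdot 10^{-6}$)
$\left(\left(B{\left(121 \right)} - 114387\right) + 124803\right) + E = \left(\left(-242 - 114387\right) + 124803\right) - \frac{1}{219869} = \left(-114629 + 124803\right) - \frac{1}{219869} = 10174 - \frac{1}{219869} = \frac{2236947205}{219869}$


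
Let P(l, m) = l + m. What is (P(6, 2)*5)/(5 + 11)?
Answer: 5/2 ≈ 2.5000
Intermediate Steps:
(P(6, 2)*5)/(5 + 11) = ((6 + 2)*5)/(5 + 11) = (8*5)/16 = 40*(1/16) = 5/2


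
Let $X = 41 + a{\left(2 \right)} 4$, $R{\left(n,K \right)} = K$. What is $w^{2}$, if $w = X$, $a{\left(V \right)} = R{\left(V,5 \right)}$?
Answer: $3721$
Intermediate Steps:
$a{\left(V \right)} = 5$
$X = 61$ ($X = 41 + 5 \cdot 4 = 41 + 20 = 61$)
$w = 61$
$w^{2} = 61^{2} = 3721$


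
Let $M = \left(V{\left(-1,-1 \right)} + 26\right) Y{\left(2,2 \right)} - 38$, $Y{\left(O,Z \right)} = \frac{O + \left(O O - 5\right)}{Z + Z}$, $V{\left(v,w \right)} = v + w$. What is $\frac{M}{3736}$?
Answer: $- \frac{4}{467} \approx -0.0085653$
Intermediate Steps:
$Y{\left(O,Z \right)} = \frac{-5 + O + O^{2}}{2 Z}$ ($Y{\left(O,Z \right)} = \frac{O + \left(O^{2} - 5\right)}{2 Z} = \left(O + \left(-5 + O^{2}\right)\right) \frac{1}{2 Z} = \left(-5 + O + O^{2}\right) \frac{1}{2 Z} = \frac{-5 + O + O^{2}}{2 Z}$)
$M = -32$ ($M = \left(\left(-1 - 1\right) + 26\right) \frac{-5 + 2 + 2^{2}}{2 \cdot 2} - 38 = \left(-2 + 26\right) \frac{1}{2} \cdot \frac{1}{2} \left(-5 + 2 + 4\right) - 38 = 24 \cdot \frac{1}{2} \cdot \frac{1}{2} \cdot 1 - 38 = 24 \cdot \frac{1}{4} - 38 = 6 - 38 = -32$)
$\frac{M}{3736} = - \frac{32}{3736} = \left(-32\right) \frac{1}{3736} = - \frac{4}{467}$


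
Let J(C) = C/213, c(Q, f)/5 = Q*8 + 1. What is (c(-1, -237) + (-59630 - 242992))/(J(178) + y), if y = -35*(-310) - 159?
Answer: -64465941/2277361 ≈ -28.307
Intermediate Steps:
c(Q, f) = 5 + 40*Q (c(Q, f) = 5*(Q*8 + 1) = 5*(8*Q + 1) = 5*(1 + 8*Q) = 5 + 40*Q)
J(C) = C/213 (J(C) = C*(1/213) = C/213)
y = 10691 (y = 10850 - 159 = 10691)
(c(-1, -237) + (-59630 - 242992))/(J(178) + y) = ((5 + 40*(-1)) + (-59630 - 242992))/((1/213)*178 + 10691) = ((5 - 40) - 302622)/(178/213 + 10691) = (-35 - 302622)/(2277361/213) = -302657*213/2277361 = -64465941/2277361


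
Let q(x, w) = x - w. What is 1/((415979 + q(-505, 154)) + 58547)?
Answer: 1/473867 ≈ 2.1103e-6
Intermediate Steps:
1/((415979 + q(-505, 154)) + 58547) = 1/((415979 + (-505 - 1*154)) + 58547) = 1/((415979 + (-505 - 154)) + 58547) = 1/((415979 - 659) + 58547) = 1/(415320 + 58547) = 1/473867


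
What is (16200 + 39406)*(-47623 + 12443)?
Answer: -1956219080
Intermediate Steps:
(16200 + 39406)*(-47623 + 12443) = 55606*(-35180) = -1956219080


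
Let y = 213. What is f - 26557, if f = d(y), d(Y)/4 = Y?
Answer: -25705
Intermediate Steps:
d(Y) = 4*Y
f = 852 (f = 4*213 = 852)
f - 26557 = 852 - 26557 = -25705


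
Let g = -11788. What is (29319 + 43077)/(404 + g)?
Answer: -18099/2846 ≈ -6.3595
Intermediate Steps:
(29319 + 43077)/(404 + g) = (29319 + 43077)/(404 - 11788) = 72396/(-11384) = 72396*(-1/11384) = -18099/2846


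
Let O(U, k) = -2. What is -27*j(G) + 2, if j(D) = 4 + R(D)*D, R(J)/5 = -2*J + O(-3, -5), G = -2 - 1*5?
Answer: 11234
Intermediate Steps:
G = -7 (G = -2 - 5 = -7)
R(J) = -10 - 10*J (R(J) = 5*(-2*J - 2) = 5*(-2 - 2*J) = -10 - 10*J)
j(D) = 4 + D*(-10 - 10*D) (j(D) = 4 + (-10 - 10*D)*D = 4 + D*(-10 - 10*D))
-27*j(G) + 2 = -27*(4 - 10*(-7)*(1 - 7)) + 2 = -27*(4 - 10*(-7)*(-6)) + 2 = -27*(4 - 420) + 2 = -27*(-416) + 2 = 11232 + 2 = 11234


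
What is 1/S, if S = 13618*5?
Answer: 1/68090 ≈ 1.4686e-5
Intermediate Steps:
S = 68090
1/S = 1/68090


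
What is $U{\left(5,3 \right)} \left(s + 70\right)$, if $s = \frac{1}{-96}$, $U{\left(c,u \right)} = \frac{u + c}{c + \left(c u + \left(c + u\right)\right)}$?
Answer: $\frac{6719}{336} \approx 19.997$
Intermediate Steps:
$U{\left(c,u \right)} = \frac{c + u}{u + 2 c + c u}$ ($U{\left(c,u \right)} = \frac{c + u}{c + \left(c + u + c u\right)} = \frac{c + u}{u + 2 c + c u}$)
$s = - \frac{1}{96} \approx -0.010417$
$U{\left(5,3 \right)} \left(s + 70\right) = \frac{5 + 3}{3 + 2 \cdot 5 + 5 \cdot 3} \left(- \frac{1}{96} + 70\right) = \frac{1}{3 + 10 + 15} \cdot 8 \cdot \frac{6719}{96} = \frac{1}{28} \cdot 8 \cdot \frac{6719}{96} = \frac{2}{7} \cdot \frac{6719}{96} = \frac{6719}{336}$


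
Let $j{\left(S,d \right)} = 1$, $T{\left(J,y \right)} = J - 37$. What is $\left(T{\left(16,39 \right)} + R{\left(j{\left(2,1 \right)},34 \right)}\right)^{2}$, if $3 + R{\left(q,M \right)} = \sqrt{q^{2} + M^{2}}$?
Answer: $\left(24 - \sqrt{1157}\right)^{2} \approx 100.29$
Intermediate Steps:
$T{\left(J,y \right)} = -37 + J$
$R{\left(q,M \right)} = -3 + \sqrt{M^{2} + q^{2}}$ ($R{\left(q,M \right)} = -3 + \sqrt{q^{2} + M^{2}} = -3 + \sqrt{M^{2} + q^{2}}$)
$\left(T{\left(16,39 \right)} + R{\left(j{\left(2,1 \right)},34 \right)}\right)^{2} = \left(\left(-37 + 16\right) - \left(3 - \sqrt{34^{2} + 1^{2}}\right)\right)^{2} = \left(-21 - \left(3 - \sqrt{1156 + 1}\right)\right)^{2} = \left(-21 - \left(3 - \sqrt{1157}\right)\right)^{2} = \left(-24 + \sqrt{1157}\right)^{2}$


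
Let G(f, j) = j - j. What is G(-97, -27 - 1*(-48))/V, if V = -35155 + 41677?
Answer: 0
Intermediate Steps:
V = 6522
G(f, j) = 0
G(-97, -27 - 1*(-48))/V = 0/6522 = 0*(1/6522) = 0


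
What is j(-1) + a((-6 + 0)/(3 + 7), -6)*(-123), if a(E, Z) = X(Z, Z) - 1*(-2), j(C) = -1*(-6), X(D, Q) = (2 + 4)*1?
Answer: -978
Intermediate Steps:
X(D, Q) = 6 (X(D, Q) = 6*1 = 6)
j(C) = 6
a(E, Z) = 8 (a(E, Z) = 6 - 1*(-2) = 6 + 2 = 8)
j(-1) + a((-6 + 0)/(3 + 7), -6)*(-123) = 6 + 8*(-123) = 6 - 984 = -978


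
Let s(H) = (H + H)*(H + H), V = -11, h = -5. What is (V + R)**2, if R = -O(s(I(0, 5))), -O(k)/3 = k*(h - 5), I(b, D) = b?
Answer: 121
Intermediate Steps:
s(H) = 4*H**2 (s(H) = (2*H)*(2*H) = 4*H**2)
O(k) = 30*k (O(k) = -3*k*(-5 - 5) = -3*k*(-10) = -(-30)*k = 30*k)
R = 0 (R = -30*4*0**2 = -30*4*0 = -30*0 = -1*0 = 0)
(V + R)**2 = (-11 + 0)**2 = (-11)**2 = 121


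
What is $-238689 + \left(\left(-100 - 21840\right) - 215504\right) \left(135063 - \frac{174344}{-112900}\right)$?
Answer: $- \frac{905189984715909}{28225} \approx -3.2071 \cdot 10^{10}$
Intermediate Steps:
$-238689 + \left(\left(-100 - 21840\right) - 215504\right) \left(135063 - \frac{174344}{-112900}\right) = -238689 + \left(\left(-100 - 21840\right) - 215504\right) \left(135063 - - \frac{43586}{28225}\right) = -238689 + \left(-21940 - 215504\right) \left(135063 + \frac{43586}{28225}\right) = -238689 - \frac{905183247718884}{28225} = - \frac{905189984715909}{28225}$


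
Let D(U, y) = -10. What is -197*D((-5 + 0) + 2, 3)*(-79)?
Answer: -155630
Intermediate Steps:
-197*D((-5 + 0) + 2, 3)*(-79) = -197*(-10)*(-79) = 1970*(-79) = -155630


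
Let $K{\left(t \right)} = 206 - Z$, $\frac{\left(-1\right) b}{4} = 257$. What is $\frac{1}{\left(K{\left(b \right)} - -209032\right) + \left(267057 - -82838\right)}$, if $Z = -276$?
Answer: $\frac{1}{559409} \approx 1.7876 \cdot 10^{-6}$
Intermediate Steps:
$b = -1028$ ($b = \left(-4\right) 257 = -1028$)
$K{\left(t \right)} = 482$ ($K{\left(t \right)} = 206 - -276 = 206 + 276 = 482$)
$\frac{1}{\left(K{\left(b \right)} - -209032\right) + \left(267057 - -82838\right)} = \frac{1}{\left(482 - -209032\right) + \left(267057 - -82838\right)} = \frac{1}{\left(482 + 209032\right) + \left(267057 + 82838\right)} = \frac{1}{209514 + 349895} = \frac{1}{559409}$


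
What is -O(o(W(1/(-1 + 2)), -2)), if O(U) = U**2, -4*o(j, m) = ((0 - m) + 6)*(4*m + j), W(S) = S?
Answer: -196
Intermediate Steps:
o(j, m) = -(6 - m)*(j + 4*m)/4 (o(j, m) = -((0 - m) + 6)*(4*m + j)/4 = -(-m + 6)*(j + 4*m)/4 = -(6 - m)*(j + 4*m)/4)
-O(o(W(1/(-1 + 2)), -2)) = -((-2)**2 - 6*(-2) - 3/(2*(-1 + 2)) + (1/4)*(-2)/(-1 + 2))**2 = -(4 + 12 - 3/2/1 + (1/4)*(-2)/1)**2 = -(4 + 12 - 3/2*1 + (1/4)*1*(-2))**2 = -(4 + 12 - 3/2 - 1/2)**2 = -1*14**2 = -1*196 = -196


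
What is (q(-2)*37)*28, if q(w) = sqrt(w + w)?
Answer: 2072*I ≈ 2072.0*I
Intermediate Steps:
q(w) = sqrt(2)*sqrt(w) (q(w) = sqrt(2*w) = sqrt(2)*sqrt(w))
(q(-2)*37)*28 = ((sqrt(2)*sqrt(-2))*37)*28 = ((sqrt(2)*(I*sqrt(2)))*37)*28 = ((2*I)*37)*28 = (74*I)*28 = 2072*I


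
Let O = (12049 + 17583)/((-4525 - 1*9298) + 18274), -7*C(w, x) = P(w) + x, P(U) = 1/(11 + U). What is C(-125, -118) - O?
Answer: 36232967/3551898 ≈ 10.201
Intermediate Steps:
C(w, x) = -x/7 - 1/(7*(11 + w)) (C(w, x) = -(1/(11 + w) + x)/7 = -(x + 1/(11 + w))/7 = -x/7 - 1/(7*(11 + w)))
O = 29632/4451 (O = 29632/((-4525 - 9298) + 18274) = 29632/(-13823 + 18274) = 29632/4451 ≈ 6.6574)
C(-125, -118) - O = (-1 - 1*(-118)*(11 - 125))/(7*(11 - 125)) - 1*29632/4451 = (1/7)*(-1 - 1*(-118)*(-114))/(-114) - 29632/4451 = (1/7)*(-1/114)*(-1 - 13452) - 29632/4451 = (1/7)*(-1/114)*(-13453) - 29632/4451 = 13453/798 - 29632/4451 = 36232967/3551898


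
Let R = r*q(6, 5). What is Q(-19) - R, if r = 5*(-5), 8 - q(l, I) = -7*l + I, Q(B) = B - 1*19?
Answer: 1087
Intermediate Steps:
Q(B) = -19 + B (Q(B) = B - 19 = -19 + B)
q(l, I) = 8 - I + 7*l (q(l, I) = 8 - (-7*l + I) = 8 - (I - 7*l) = 8 + (-I + 7*l) = 8 - I + 7*l)
r = -25
R = -1125 (R = -25*(8 - 1*5 + 7*6) = -25*(8 - 5 + 42) = -25*45 = -1125)
Q(-19) - R = (-19 - 19) - 1*(-1125) = -38 + 1125 = 1087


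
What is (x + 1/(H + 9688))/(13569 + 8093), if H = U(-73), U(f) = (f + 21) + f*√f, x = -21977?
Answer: -28070804405/27668461022 + I*√73/27668461022 ≈ -1.0145 + 3.088e-10*I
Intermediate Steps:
U(f) = 21 + f + f^(3/2) (U(f) = (21 + f) + f^(3/2) = 21 + f + f^(3/2))
H = -52 - 73*I*√73 (H = 21 - 73 + (-73)^(3/2) = 21 - 73 - 73*I*√73 = -52 - 73*I*√73 ≈ -52.0 - 623.71*I)
(x + 1/(H + 9688))/(13569 + 8093) = (-21977 + 1/((-52 - 73*I*√73) + 9688))/(13569 + 8093) = (-21977 + 1/(9636 - 73*I*√73))/21662 = (-21977 + 1/(9636 - 73*I*√73))*(1/21662) = -21977/21662 + 1/(21662*(9636 - 73*I*√73))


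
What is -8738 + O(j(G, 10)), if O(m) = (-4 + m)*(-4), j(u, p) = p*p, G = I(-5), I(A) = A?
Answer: -9122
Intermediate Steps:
G = -5
j(u, p) = p²
O(m) = 16 - 4*m
-8738 + O(j(G, 10)) = -8738 + (16 - 4*10²) = -8738 + (16 - 4*100) = -8738 + (16 - 400) = -8738 - 384 = -9122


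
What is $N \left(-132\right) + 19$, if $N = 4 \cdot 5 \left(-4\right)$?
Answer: $10579$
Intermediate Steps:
$N = -80$ ($N = 20 \left(-4\right) = -80$)
$N \left(-132\right) + 19 = \left(-80\right) \left(-132\right) + 19 = 10560 + 19 = 10579$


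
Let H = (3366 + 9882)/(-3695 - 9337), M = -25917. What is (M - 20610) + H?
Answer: -8421571/181 ≈ -46528.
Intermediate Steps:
H = -184/181 (H = 13248/(-13032) = 13248*(-1/13032) = -184/181 ≈ -1.0166)
(M - 20610) + H = (-25917 - 20610) - 184/181 = -46527 - 184/181 = -8421571/181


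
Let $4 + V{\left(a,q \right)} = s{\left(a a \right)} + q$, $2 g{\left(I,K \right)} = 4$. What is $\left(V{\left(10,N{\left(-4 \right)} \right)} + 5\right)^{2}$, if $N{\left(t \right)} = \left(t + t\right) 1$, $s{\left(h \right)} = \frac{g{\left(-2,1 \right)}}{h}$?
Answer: $\frac{121801}{2500} \approx 48.72$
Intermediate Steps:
$g{\left(I,K \right)} = 2$ ($g{\left(I,K \right)} = \frac{1}{2} \cdot 4 = 2$)
$s{\left(h \right)} = \frac{2}{h}$
$N{\left(t \right)} = 2 t$ ($N{\left(t \right)} = 2 t 1 = 2 t$)
$V{\left(a,q \right)} = -4 + q + \frac{2}{a^{2}}$ ($V{\left(a,q \right)} = -4 + \left(\frac{2}{a a} + q\right) = -4 + \left(\frac{2}{a^{2}} + q\right) = -4 + \left(q + \frac{2}{a^{2}}\right) = -4 + q + \frac{2}{a^{2}}$)
$\left(V{\left(10,N{\left(-4 \right)} \right)} + 5\right)^{2} = \left(\left(-4 + 2 \left(-4\right) + \frac{2}{100}\right) + 5\right)^{2} = \left(\left(-4 - 8 + 2 \cdot \frac{1}{100}\right) + 5\right)^{2} = \left(\left(-4 - 8 + \frac{1}{50}\right) + 5\right)^{2} = \left(- \frac{599}{50} + 5\right)^{2} = \left(- \frac{349}{50}\right)^{2} = \frac{121801}{2500}$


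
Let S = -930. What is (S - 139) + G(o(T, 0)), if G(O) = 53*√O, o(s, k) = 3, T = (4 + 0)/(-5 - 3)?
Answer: -1069 + 53*√3 ≈ -977.20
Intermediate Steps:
T = -½ (T = 4/(-8) = 4*(-⅛) = -½ ≈ -0.50000)
(S - 139) + G(o(T, 0)) = (-930 - 139) + 53*√3 = -1069 + 53*√3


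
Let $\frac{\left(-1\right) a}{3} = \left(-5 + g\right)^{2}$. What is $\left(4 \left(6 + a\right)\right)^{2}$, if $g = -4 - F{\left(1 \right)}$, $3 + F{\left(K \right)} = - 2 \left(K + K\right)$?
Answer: $576$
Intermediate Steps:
$F{\left(K \right)} = -3 - 4 K$ ($F{\left(K \right)} = -3 - 2 \left(K + K\right) = -3 - 2 \cdot 2 K = -3 - 4 K$)
$g = 3$ ($g = -4 - \left(-3 - 4\right) = -4 - -7 = -4 + 7 = 3$)
$a = -12$ ($a = - 3 \left(-5 + 3\right)^{2} = - 3 \left(-2\right)^{2} = \left(-3\right) 4 = -12$)
$\left(4 \left(6 + a\right)\right)^{2} = \left(4 \left(6 - 12\right)\right)^{2} = \left(4 \left(-6\right)\right)^{2} = \left(-24\right)^{2} = 576$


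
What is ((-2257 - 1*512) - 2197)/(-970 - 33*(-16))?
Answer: 191/17 ≈ 11.235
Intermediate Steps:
((-2257 - 1*512) - 2197)/(-970 - 33*(-16)) = ((-2257 - 512) - 2197)/(-970 + 528) = (-2769 - 2197)/(-442) = -4966*(-1/442) = 191/17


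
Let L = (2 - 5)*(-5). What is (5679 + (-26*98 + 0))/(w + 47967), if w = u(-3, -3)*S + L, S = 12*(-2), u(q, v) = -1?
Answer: 3131/48006 ≈ 0.065221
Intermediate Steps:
S = -24
L = 15 (L = -3*(-5) = 15)
w = 39 (w = -1*(-24) + 15 = 24 + 15 = 39)
(5679 + (-26*98 + 0))/(w + 47967) = (5679 + (-26*98 + 0))/(39 + 47967) = (5679 + (-2548 + 0))/48006 = (5679 - 2548)*(1/48006) = 3131*(1/48006) = 3131/48006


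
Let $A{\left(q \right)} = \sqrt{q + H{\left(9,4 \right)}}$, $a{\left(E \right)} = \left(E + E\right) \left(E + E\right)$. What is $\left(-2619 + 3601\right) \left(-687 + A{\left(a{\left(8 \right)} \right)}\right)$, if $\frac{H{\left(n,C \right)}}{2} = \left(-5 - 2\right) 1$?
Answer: $-674634 + 10802 \sqrt{2} \approx -6.5936 \cdot 10^{5}$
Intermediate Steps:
$H{\left(n,C \right)} = -14$ ($H{\left(n,C \right)} = 2 \left(-5 - 2\right) 1 = 2 \left(\left(-7\right) 1\right) = 2 \left(-7\right) = -14$)
$a{\left(E \right)} = 4 E^{2}$ ($a{\left(E \right)} = 2 E 2 E = 4 E^{2}$)
$A{\left(q \right)} = \sqrt{-14 + q}$ ($A{\left(q \right)} = \sqrt{q - 14} = \sqrt{-14 + q}$)
$\left(-2619 + 3601\right) \left(-687 + A{\left(a{\left(8 \right)} \right)}\right) = \left(-2619 + 3601\right) \left(-687 + \sqrt{-14 + 4 \cdot 8^{2}}\right) = 982 \left(-687 + \sqrt{-14 + 4 \cdot 64}\right) = 982 \left(-687 + \sqrt{-14 + 256}\right) = 982 \left(-687 + \sqrt{242}\right) = 982 \left(-687 + 11 \sqrt{2}\right) = -674634 + 10802 \sqrt{2}$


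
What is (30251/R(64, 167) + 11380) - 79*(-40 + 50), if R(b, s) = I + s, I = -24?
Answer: 118817/11 ≈ 10802.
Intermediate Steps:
R(b, s) = -24 + s
(30251/R(64, 167) + 11380) - 79*(-40 + 50) = (30251/(-24 + 167) + 11380) - 79*(-40 + 50) = (30251/143 + 11380) - 79*10 = (30251*(1/143) + 11380) - 790 = (2327/11 + 11380) - 790 = 127507/11 - 790 = 118817/11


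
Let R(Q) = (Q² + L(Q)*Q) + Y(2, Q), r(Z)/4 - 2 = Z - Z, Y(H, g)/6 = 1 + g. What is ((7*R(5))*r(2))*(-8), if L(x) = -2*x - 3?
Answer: 1792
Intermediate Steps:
Y(H, g) = 6 + 6*g (Y(H, g) = 6*(1 + g) = 6 + 6*g)
L(x) = -3 - 2*x
r(Z) = 8 (r(Z) = 8 + 4*(Z - Z) = 8 + 4*0 = 8 + 0 = 8)
R(Q) = 6 + Q² + 6*Q + Q*(-3 - 2*Q) (R(Q) = (Q² + (-3 - 2*Q)*Q) + (6 + 6*Q) = (Q² + Q*(-3 - 2*Q)) + (6 + 6*Q) = 6 + Q² + 6*Q + Q*(-3 - 2*Q))
((7*R(5))*r(2))*(-8) = ((7*(6 - 1*5² + 3*5))*8)*(-8) = ((7*(6 - 1*25 + 15))*8)*(-8) = ((7*(6 - 25 + 15))*8)*(-8) = ((7*(-4))*8)*(-8) = -28*8*(-8) = -224*(-8) = 1792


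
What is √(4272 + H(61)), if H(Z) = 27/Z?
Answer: √15897759/61 ≈ 65.364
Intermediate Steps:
√(4272 + H(61)) = √(4272 + 27/61) = √(260619/61) = √15897759/61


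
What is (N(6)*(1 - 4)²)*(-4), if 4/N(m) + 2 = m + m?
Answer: -72/5 ≈ -14.400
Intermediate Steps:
N(m) = 4/(-2 + 2*m) (N(m) = 4/(-2 + (m + m)) = 4/(-2 + 2*m))
(N(6)*(1 - 4)²)*(-4) = ((2/(-1 + 6))*(1 - 4)²)*(-4) = ((2/5)*(-3)²)*(-4) = ((2*(⅕))*9)*(-4) = ((⅖)*9)*(-4) = (18/5)*(-4) = -72/5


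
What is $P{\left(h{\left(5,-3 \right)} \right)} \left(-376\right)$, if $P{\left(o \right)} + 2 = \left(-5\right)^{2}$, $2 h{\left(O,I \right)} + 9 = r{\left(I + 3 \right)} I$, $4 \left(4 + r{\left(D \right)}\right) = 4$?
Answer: $-8648$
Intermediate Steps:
$r{\left(D \right)} = -3$ ($r{\left(D \right)} = -4 + \frac{1}{4} \cdot 4 = -4 + 1 = -3$)
$h{\left(O,I \right)} = - \frac{9}{2} - \frac{3 I}{2}$ ($h{\left(O,I \right)} = - \frac{9}{2} + \frac{\left(-3\right) I}{2} = - \frac{9}{2} - \frac{3 I}{2}$)
$P{\left(o \right)} = 23$ ($P{\left(o \right)} = -2 + \left(-5\right)^{2} = -2 + 25 = 23$)
$P{\left(h{\left(5,-3 \right)} \right)} \left(-376\right) = 23 \left(-376\right) = -8648$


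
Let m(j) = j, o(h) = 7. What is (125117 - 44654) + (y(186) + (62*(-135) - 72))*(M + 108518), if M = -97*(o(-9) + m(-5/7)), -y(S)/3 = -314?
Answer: -5664621759/7 ≈ -8.0923e+8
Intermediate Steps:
y(S) = 942 (y(S) = -3*(-314) = 942)
M = -4268/7 (M = -97*(7 - 5/7) = -97*44/7 = -4268/7 ≈ -609.71)
(125117 - 44654) + (y(186) + (62*(-135) - 72))*(M + 108518) = (125117 - 44654) + (942 + (62*(-135) - 72))*(-4268/7 + 108518) = 80463 + (942 + (-8370 - 72))*(755358/7) = 80463 + (942 - 8442)*(755358/7) = 80463 - 7500*755358/7 = 80463 - 5665185000/7 = -5664621759/7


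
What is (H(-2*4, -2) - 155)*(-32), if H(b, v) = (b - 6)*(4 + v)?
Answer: 5856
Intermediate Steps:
H(b, v) = (-6 + b)*(4 + v)
(H(-2*4, -2) - 155)*(-32) = ((-24 - 6*(-2) + 4*(-2*4) - 2*4*(-2)) - 155)*(-32) = ((-24 + 12 + 4*(-8) - 8*(-2)) - 155)*(-32) = ((-24 + 12 - 32 + 16) - 155)*(-32) = (-28 - 155)*(-32) = -183*(-32) = 5856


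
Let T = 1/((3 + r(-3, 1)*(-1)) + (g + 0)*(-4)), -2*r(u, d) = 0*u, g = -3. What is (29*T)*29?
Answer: 841/15 ≈ 56.067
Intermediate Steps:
r(u, d) = 0 (r(u, d) = -0*u = -½*0 = 0)
T = 1/15 (T = 1/((3 + 0*(-1)) + (-3 + 0)*(-4)) = 1/((3 + 0) - 3*(-4)) = 1/(3 + 12) = 1/15 ≈ 0.066667)
(29*T)*29 = (29*(1/15))*29 = (29/15)*29 = 841/15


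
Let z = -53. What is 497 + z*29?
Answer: -1040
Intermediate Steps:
497 + z*29 = 497 - 53*29 = 497 - 1537 = -1040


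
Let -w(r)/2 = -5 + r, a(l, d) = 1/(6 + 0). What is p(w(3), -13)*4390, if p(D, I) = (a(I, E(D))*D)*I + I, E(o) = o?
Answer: -285350/3 ≈ -95117.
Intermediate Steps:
a(l, d) = 1/6
w(r) = 10 - 2*r (w(r) = -2*(-5 + r) = 10 - 2*r)
p(D, I) = I + D*I/6 (p(D, I) = (D/6)*I + I = D*I/6 + I = I + D*I/6)
p(w(3), -13)*4390 = ((1/6)*(-13)*(6 + (10 - 2*3)))*4390 = ((1/6)*(-13)*(6 + (10 - 6)))*4390 = ((1/6)*(-13)*(6 + 4))*4390 = ((1/6)*(-13)*10)*4390 = -65/3*4390 = -285350/3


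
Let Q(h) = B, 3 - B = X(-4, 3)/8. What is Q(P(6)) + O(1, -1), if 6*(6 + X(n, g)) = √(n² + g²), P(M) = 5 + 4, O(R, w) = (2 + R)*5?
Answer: 895/48 ≈ 18.646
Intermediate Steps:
O(R, w) = 10 + 5*R
P(M) = 9
X(n, g) = -6 + √(g² + n²)/6 (X(n, g) = -6 + √(n² + g²)/6 = -6 + √(g² + n²)/6)
B = 175/48 (B = 3 - (-6 + √(3² + (-4)²)/6)/8 = 3 - (-6 + √(9 + 16)/6)/8 = 3 - (-6 + √25/6)/8 = 3 - (-6 + (⅙)*5)/8 = 3 - (-6 + ⅚)/8 = 3 - (-31)/(6*8) = 3 - 1*(-31/48) = 3 + 31/48 = 175/48 ≈ 3.6458)
Q(h) = 175/48
Q(P(6)) + O(1, -1) = 175/48 + (10 + 5*1) = 175/48 + (10 + 5) = 175/48 + 15 = 895/48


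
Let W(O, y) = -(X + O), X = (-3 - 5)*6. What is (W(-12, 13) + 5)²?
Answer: 4225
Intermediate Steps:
X = -48 (X = -8*6 = -48)
W(O, y) = 48 - O (W(O, y) = -(-48 + O) = 48 - O)
(W(-12, 13) + 5)² = ((48 - 1*(-12)) + 5)² = ((48 + 12) + 5)² = (60 + 5)² = 65² = 4225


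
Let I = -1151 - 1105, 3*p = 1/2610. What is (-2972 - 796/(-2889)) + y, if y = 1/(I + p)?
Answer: -151655086153318/51032679831 ≈ -2971.7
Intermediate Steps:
p = 1/7830 (p = (⅓)/2610 = (⅓)*(1/2610) = 1/7830 ≈ 0.00012771)
I = -2256
y = -7830/17664479 (y = 1/(-2256 + 1/7830) = 1/(-17664479/7830) = -7830/17664479 ≈ -0.00044326)
(-2972 - 796/(-2889)) + y = (-2972 - 796/(-2889)) - 7830/17664479 = (-2972 - 796*(-1/2889)) - 7830/17664479 = (-2972 + 796/2889) - 7830/17664479 = -8585312/2889 - 7830/17664479 = -151655086153318/51032679831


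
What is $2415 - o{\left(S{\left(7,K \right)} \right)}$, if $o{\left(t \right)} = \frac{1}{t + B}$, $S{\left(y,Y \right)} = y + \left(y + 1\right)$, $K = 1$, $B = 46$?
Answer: $\frac{147314}{61} \approx 2415.0$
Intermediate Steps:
$S{\left(y,Y \right)} = 1 + 2 y$ ($S{\left(y,Y \right)} = y + \left(1 + y\right) = 1 + 2 y$)
$o{\left(t \right)} = \frac{1}{46 + t}$ ($o{\left(t \right)} = \frac{1}{t + 46} = \frac{1}{46 + t}$)
$2415 - o{\left(S{\left(7,K \right)} \right)} = 2415 - \frac{1}{46 + \left(1 + 2 \cdot 7\right)} = 2415 - \frac{1}{46 + \left(1 + 14\right)} = 2415 - \frac{1}{46 + 15} = 2415 - \frac{1}{61} = \frac{147314}{61}$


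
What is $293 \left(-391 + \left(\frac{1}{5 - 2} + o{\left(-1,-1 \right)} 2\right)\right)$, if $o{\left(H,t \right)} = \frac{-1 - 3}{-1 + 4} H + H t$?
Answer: $-113098$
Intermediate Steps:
$o{\left(H,t \right)} = - \frac{4 H}{3} + H t$ ($o{\left(H,t \right)} = - \frac{4}{3} H + H t = \left(-4\right) \frac{1}{3} H + H t = - \frac{4 H}{3} + H t$)
$293 \left(-391 + \left(\frac{1}{5 - 2} + o{\left(-1,-1 \right)} 2\right)\right) = 293 \left(-391 + \left(\frac{1}{5 - 2} + \frac{1}{3} \left(-1\right) \left(-4 + 3 \left(-1\right)\right) 2\right)\right) = 293 \left(-391 + \left(\frac{1}{3} + \frac{1}{3} \left(-1\right) \left(-4 - 3\right) 2\right)\right) = 293 \left(-391 + \left(\frac{1}{3} + \frac{1}{3} \left(-1\right) \left(-7\right) 2\right)\right) = 293 \left(-391 + \left(\frac{1}{3} + \frac{7}{3} \cdot 2\right)\right) = 293 \left(-391 + \left(\frac{1}{3} + \frac{14}{3}\right)\right) = 293 \left(-391 + 5\right) = 293 \left(-386\right) = -113098$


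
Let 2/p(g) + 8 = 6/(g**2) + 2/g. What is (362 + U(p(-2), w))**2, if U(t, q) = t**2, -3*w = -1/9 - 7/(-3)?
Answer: 6636709156/50625 ≈ 1.3110e+5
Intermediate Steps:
p(g) = 2/(-8 + 2/g + 6/g**2) (p(g) = 2/(-8 + (6/(g**2) + 2/g)) = 2/(-8 + (6/g**2 + 2/g)) = 2/(-8 + (2/g + 6/g**2)) = 2/(-8 + 2/g + 6/g**2))
w = -20/27 (w = -(-1/9 - 7/(-3))/3 = -(-1*1/9 - 7*(-1/3))/3 = -(-1/9 + 7/3)/3 = -1/3*20/9 = -20/27 ≈ -0.74074)
(362 + U(p(-2), w))**2 = (362 + ((-2)**2/(3 - 2 - 4*(-2)**2))**2)**2 = (362 + (4/(3 - 2 - 4*4))**2)**2 = (362 + (4/(3 - 2 - 16))**2)**2 = (362 + (4/(-15))**2)**2 = (362 + (4*(-1/15))**2)**2 = (362 + (-4/15)**2)**2 = (362 + 16/225)**2 = (81466/225)**2 = 6636709156/50625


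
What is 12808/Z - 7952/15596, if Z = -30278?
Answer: -7866504/8432423 ≈ -0.93289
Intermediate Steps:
12808/Z - 7952/15596 = 12808/(-30278) - 7952/15596 = 12808*(-1/30278) - 7952*1/15596 = -6404/15139 - 284/557 = -7866504/8432423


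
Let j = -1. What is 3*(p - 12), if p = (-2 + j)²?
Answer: -9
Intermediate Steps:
p = 9 (p = (-2 - 1)² = (-3)² = 9)
3*(p - 12) = 3*(9 - 12) = 3*(-3) = -9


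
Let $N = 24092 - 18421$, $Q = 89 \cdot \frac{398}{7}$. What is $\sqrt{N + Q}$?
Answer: $\frac{\sqrt{525833}}{7} \approx 103.59$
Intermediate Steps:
$Q = \frac{35422}{7}$ ($Q = 89 \cdot 398 \cdot \frac{1}{7} = 89 \cdot \frac{398}{7} = \frac{35422}{7} \approx 5060.3$)
$N = 5671$
$\sqrt{N + Q} = \sqrt{5671 + \frac{35422}{7}} = \sqrt{\frac{75119}{7}} = \frac{\sqrt{525833}}{7}$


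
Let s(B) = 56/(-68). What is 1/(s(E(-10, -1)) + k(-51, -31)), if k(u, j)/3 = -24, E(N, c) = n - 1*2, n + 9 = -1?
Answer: -17/1238 ≈ -0.013732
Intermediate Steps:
n = -10 (n = -9 - 1 = -10)
E(N, c) = -12 (E(N, c) = -10 - 1*2 = -10 - 2 = -12)
k(u, j) = -72 (k(u, j) = 3*(-24) = -72)
s(B) = -14/17 (s(B) = 56*(-1/68) = -14/17)
1/(s(E(-10, -1)) + k(-51, -31)) = 1/(-14/17 - 72) = 1/(-1238/17) = -17/1238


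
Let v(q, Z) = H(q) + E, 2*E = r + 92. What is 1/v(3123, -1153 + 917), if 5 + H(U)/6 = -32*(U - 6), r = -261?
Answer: -2/1197157 ≈ -1.6706e-6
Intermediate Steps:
H(U) = 1122 - 192*U (H(U) = -30 + 6*(-32*(U - 6)) = -30 + 6*(-32*(-6 + U)) = -30 + 6*(192 - 32*U) = -30 + (1152 - 192*U) = 1122 - 192*U)
E = -169/2 (E = (-261 + 92)/2 = (½)*(-169) = -169/2 ≈ -84.500)
v(q, Z) = 2075/2 - 192*q (v(q, Z) = (1122 - 192*q) - 169/2 = 2075/2 - 192*q)
1/v(3123, -1153 + 917) = 1/(2075/2 - 192*3123) = 1/(2075/2 - 599616) = 1/(-1197157/2) = -2/1197157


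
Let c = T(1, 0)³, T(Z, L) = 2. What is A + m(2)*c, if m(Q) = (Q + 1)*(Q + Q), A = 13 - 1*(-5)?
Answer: 114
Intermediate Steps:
c = 8 (c = 2³ = 8)
A = 18 (A = 13 + 5 = 18)
m(Q) = 2*Q*(1 + Q) (m(Q) = (1 + Q)*(2*Q) = 2*Q*(1 + Q))
A + m(2)*c = 18 + (2*2*(1 + 2))*8 = 18 + (2*2*3)*8 = 18 + 12*8 = 18 + 96 = 114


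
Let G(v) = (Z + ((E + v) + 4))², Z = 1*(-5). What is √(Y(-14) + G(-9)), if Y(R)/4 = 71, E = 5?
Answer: √309 ≈ 17.578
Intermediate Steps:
Z = -5
Y(R) = 284 (Y(R) = 4*71 = 284)
G(v) = (4 + v)² (G(v) = (-5 + ((5 + v) + 4))² = (-5 + (9 + v))² = (4 + v)²)
√(Y(-14) + G(-9)) = √(284 + (4 - 9)²) = √(284 + (-5)²) = √(284 + 25) = √309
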